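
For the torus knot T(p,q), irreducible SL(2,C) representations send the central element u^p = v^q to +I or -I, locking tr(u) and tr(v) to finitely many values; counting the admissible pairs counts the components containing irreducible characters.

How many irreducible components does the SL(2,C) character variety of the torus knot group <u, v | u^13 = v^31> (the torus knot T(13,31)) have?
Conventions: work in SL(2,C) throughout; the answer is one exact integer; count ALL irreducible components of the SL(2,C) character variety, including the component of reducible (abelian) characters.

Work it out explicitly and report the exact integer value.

Gamma = < u, v | u^13 = v^31 > (torus knot T(13,31)); the central element u^13 = v^31 acts as +I or -I in any irreducible SL(2,C) representation.
On an irreducible component, tr(u) is locked at 2*cos(pi*alpha/13) for some alpha in 1..12, and tr(v) at 2*cos(pi*beta/31) for some beta in 1..30.
Consistency of u^13 = (-1)^alpha I with v^31 = (-1)^beta I forces alpha = beta (mod 2).
count pairs: odd alpha (6 choices) x odd beta (15), plus even alpha (6) x even beta (15): 6*15 + 6*15 = 180.
Total: 180 irreducible-character components + 1 reducible (abelian) component = 181.

181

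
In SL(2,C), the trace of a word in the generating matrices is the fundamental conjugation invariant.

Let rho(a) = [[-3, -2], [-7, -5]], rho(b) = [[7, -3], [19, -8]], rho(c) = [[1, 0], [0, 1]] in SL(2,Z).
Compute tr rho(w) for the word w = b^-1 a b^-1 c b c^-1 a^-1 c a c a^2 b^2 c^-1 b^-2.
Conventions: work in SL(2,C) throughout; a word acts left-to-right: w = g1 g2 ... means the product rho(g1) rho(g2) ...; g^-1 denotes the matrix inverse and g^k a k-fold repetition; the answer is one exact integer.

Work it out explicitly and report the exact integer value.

rho(b^-1) = [[-8, 3], [-19, 7]]
... * rho(a) = [[-3, -2], [-7, -5]]  ->  [[3, 1], [8, 3]]
... * rho(b^-1) = [[-8, 3], [-19, 7]]  ->  [[-43, 16], [-121, 45]]
... * rho(c) = [[1, 0], [0, 1]]  ->  [[-43, 16], [-121, 45]]
... * rho(b) = [[7, -3], [19, -8]]  ->  [[3, 1], [8, 3]]
... * rho(c^-1) = [[1, 0], [0, 1]]  ->  [[3, 1], [8, 3]]
... * rho(a^-1) = [[-5, 2], [7, -3]]  ->  [[-8, 3], [-19, 7]]
... * rho(c) = [[1, 0], [0, 1]]  ->  [[-8, 3], [-19, 7]]
... * rho(a) = [[-3, -2], [-7, -5]]  ->  [[3, 1], [8, 3]]
... * rho(c) = [[1, 0], [0, 1]]  ->  [[3, 1], [8, 3]]
... * rho(a) = [[-3, -2], [-7, -5]]  ->  [[-16, -11], [-45, -31]]
... * rho(a) = [[-3, -2], [-7, -5]]  ->  [[125, 87], [352, 245]]
... * rho(b) = [[7, -3], [19, -8]]  ->  [[2528, -1071], [7119, -3016]]
... * rho(b) = [[7, -3], [19, -8]]  ->  [[-2653, 984], [-7471, 2771]]
... * rho(c^-1) = [[1, 0], [0, 1]]  ->  [[-2653, 984], [-7471, 2771]]
... * rho(b^-1) = [[-8, 3], [-19, 7]]  ->  [[2528, -1071], [7119, -3016]]
... * rho(b^-1) = [[-8, 3], [-19, 7]]  ->  [[125, 87], [352, 245]]
tr = 125 + 245 = 370

370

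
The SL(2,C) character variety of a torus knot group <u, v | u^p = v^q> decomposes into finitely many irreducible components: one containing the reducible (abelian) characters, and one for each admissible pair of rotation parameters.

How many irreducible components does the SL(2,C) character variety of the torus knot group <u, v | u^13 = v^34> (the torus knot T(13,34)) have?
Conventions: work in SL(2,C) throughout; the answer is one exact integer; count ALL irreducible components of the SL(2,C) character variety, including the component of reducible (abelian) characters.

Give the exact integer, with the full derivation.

199

For T(13,34): irreducibility forces the central element u^13 = v^34 to one of +I, -I.
So on each irreducible component the traces are pinned: tr(u) = 2*cos(pi*alpha/13) with 1 <= alpha <= 12, tr(v) = 2*cos(pi*beta/34) with 1 <= beta <= 33.
u^13 = (-1)^alpha I and v^34 = (-1)^beta I must agree, so alpha and beta have equal parity.
Enumerate parity-matched pairs: 6*17 odd-odd plus 6*16 even-even gives 198.
That is 198 components of irreducible characters, and with the reducible (abelian) component the total is 199.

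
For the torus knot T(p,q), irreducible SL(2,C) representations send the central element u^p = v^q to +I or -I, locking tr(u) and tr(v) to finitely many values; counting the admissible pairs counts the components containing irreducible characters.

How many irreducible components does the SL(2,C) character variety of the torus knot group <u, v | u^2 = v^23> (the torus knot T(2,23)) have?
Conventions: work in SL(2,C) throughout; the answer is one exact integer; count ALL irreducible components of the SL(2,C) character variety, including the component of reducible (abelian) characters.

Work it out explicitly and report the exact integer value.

In the torus knot group T(2,23), u^2 = v^23 is central, so an irreducible representation sends it to +I or -I (Schur).
On an irreducible component, tr(u) is locked at 2*cos(pi*alpha/2) for some alpha in 1..1, and tr(v) at 2*cos(pi*beta/23) for some beta in 1..22.
u^2 = (-1)^alpha I and v^23 = (-1)^beta I must agree, so alpha and beta have equal parity.
count pairs: odd alpha (1 choices) x odd beta (11), plus even alpha (0) x even beta (11): 1*11 + 0*11 = 11.
components with irreducible characters: 11; plus the single component of reducible (abelian) characters: total 12.

12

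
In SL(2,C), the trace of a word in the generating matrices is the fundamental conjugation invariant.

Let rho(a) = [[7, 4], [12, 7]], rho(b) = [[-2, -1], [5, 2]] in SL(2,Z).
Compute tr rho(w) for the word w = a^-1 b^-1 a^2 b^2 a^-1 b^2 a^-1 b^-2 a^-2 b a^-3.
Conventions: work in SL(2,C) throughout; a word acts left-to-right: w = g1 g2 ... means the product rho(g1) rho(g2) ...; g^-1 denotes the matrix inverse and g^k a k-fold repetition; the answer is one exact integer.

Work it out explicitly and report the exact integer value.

2433342

rho(a^-1) = [[7, -4], [-12, 7]]
... * rho(b^-1) = [[2, 1], [-5, -2]]  ->  [[34, 15], [-59, -26]]
... * rho(a) = [[7, 4], [12, 7]]  ->  [[418, 241], [-725, -418]]
... * rho(a) = [[7, 4], [12, 7]]  ->  [[5818, 3359], [-10091, -5826]]
... * rho(b) = [[-2, -1], [5, 2]]  ->  [[5159, 900], [-8948, -1561]]
... * rho(b) = [[-2, -1], [5, 2]]  ->  [[-5818, -3359], [10091, 5826]]
... * rho(a^-1) = [[7, -4], [-12, 7]]  ->  [[-418, -241], [725, 418]]
... * rho(b) = [[-2, -1], [5, 2]]  ->  [[-369, -64], [640, 111]]
... * rho(b) = [[-2, -1], [5, 2]]  ->  [[418, 241], [-725, -418]]
... * rho(a^-1) = [[7, -4], [-12, 7]]  ->  [[34, 15], [-59, -26]]
... * rho(b^-1) = [[2, 1], [-5, -2]]  ->  [[-7, 4], [12, -7]]
... * rho(b^-1) = [[2, 1], [-5, -2]]  ->  [[-34, -15], [59, 26]]
... * rho(a^-1) = [[7, -4], [-12, 7]]  ->  [[-58, 31], [101, -54]]
... * rho(a^-1) = [[7, -4], [-12, 7]]  ->  [[-778, 449], [1355, -782]]
... * rho(b) = [[-2, -1], [5, 2]]  ->  [[3801, 1676], [-6620, -2919]]
... * rho(a^-1) = [[7, -4], [-12, 7]]  ->  [[6495, -3472], [-11312, 6047]]
... * rho(a^-1) = [[7, -4], [-12, 7]]  ->  [[87129, -50284], [-151748, 87577]]
... * rho(a^-1) = [[7, -4], [-12, 7]]  ->  [[1213311, -700504], [-2113160, 1220031]]
tr = 1213311 + 1220031 = 2433342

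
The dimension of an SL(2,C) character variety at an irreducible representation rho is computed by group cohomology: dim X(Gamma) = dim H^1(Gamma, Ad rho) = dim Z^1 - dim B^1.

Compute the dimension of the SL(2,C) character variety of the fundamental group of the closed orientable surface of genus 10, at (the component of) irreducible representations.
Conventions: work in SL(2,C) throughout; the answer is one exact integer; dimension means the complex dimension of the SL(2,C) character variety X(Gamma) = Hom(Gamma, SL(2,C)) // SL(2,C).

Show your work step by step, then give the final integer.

54

The genus-10 surface group: 2g = 20 generators, one relator prod [a_i, b_i].
Before the relator condition, cocycle space has dim 3*20 = 60.
At an irreducible rho, H^2 = coker(d_2) vanishes (Poincare duality: H^2 is dual to H^0 = invariants = 0), so d_2 is surjective onto sl_2 and dim Z^1 = 60 - 3 = 57.
As always at irreducible rho, dim B^1 = 3.
Hence dim X = 57 - 3 = 54.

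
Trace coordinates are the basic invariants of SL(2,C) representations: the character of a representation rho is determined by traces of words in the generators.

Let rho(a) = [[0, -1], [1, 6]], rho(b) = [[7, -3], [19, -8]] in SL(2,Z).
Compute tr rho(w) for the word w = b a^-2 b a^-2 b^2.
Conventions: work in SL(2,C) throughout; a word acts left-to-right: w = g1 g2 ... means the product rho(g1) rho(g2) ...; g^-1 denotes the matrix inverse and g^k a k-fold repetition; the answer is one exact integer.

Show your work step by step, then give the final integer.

13091

rho(b) = [[7, -3], [19, -8]]
... * rho(a^-1) = [[6, 1], [-1, 0]]  ->  [[45, 7], [122, 19]]
... * rho(a^-1) = [[6, 1], [-1, 0]]  ->  [[263, 45], [713, 122]]
... * rho(b) = [[7, -3], [19, -8]]  ->  [[2696, -1149], [7309, -3115]]
... * rho(a^-1) = [[6, 1], [-1, 0]]  ->  [[17325, 2696], [46969, 7309]]
... * rho(a^-1) = [[6, 1], [-1, 0]]  ->  [[101254, 17325], [274505, 46969]]
... * rho(b) = [[7, -3], [19, -8]]  ->  [[1037953, -442362], [2813946, -1199267]]
... * rho(b) = [[7, -3], [19, -8]]  ->  [[-1139207, 425037], [-3088451, 1152298]]
tr = -1139207 + 1152298 = 13091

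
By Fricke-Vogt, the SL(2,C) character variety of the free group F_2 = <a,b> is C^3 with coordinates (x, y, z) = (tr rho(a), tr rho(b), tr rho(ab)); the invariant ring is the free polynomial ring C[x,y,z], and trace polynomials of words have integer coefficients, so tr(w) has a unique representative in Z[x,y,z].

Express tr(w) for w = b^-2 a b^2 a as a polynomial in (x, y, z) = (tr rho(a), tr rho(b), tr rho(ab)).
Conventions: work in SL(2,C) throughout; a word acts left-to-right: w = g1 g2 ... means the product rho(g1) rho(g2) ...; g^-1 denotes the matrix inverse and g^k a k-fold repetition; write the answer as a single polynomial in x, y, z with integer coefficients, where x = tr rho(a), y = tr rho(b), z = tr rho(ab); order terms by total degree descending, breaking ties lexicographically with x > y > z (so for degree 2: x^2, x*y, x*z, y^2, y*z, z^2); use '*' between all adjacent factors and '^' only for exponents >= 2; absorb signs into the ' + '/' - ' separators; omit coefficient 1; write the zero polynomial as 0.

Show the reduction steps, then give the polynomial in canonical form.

trace(b^2 a) = trace(b) * trace(a b) - trace(a) = y*z - x
trace(b^2) = trace(b) * trace(b) - trace(1) = y^2 - 2
trace(a b^2 a) = trace(a) * trace(b^2 a) - trace(b^2) = x*y*z - x^2 - y^2 + 2
apply: trace(a b a b) = trace(a b) * trace(a b) - trace(1) = z^2 - 2
use: trace(a b a) = trace(a) * trace(b a) - trace(b) = x*z - y
apply: trace(a b^2 a b) = trace(b) * trace(a b a b) - trace(a b a) = y*z^2 - x*z - y
trace(a b^2 a b^-1) = trace(a b^2 a) * trace(b) - trace(a b^2 a b) = x*y^2*z - x^2*y - y^3 - y*z^2 + x*z + 3*y
trace(b^-2 a b^2 a) = trace(a b^2 a b^-1) * trace(b) - trace(a b^2 a) = x*y^3*z - x^2*y^2 - y^4 - y^2*z^2 + x^2 + 4*y^2 - 2

x*y^3*z - x^2*y^2 - y^4 - y^2*z^2 + x^2 + 4*y^2 - 2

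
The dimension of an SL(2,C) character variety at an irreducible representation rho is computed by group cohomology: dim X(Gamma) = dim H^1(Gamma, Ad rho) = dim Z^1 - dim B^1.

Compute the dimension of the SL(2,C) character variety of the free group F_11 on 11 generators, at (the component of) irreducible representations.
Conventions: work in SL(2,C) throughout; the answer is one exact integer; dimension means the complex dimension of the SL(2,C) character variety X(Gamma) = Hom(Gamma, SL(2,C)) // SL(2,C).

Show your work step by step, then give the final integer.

Here Gamma is free of rank 11 — no relator constrains a cocycle.
So Z^1 = (sl_2)^11 in full: dim Z^1 = 33.
dim B^1 = 3: the coboundary map is injective because an irreducible image has centralizer 0 in sl_2.
dim H^1 = 33 - 3 = 30, which is dim X.

30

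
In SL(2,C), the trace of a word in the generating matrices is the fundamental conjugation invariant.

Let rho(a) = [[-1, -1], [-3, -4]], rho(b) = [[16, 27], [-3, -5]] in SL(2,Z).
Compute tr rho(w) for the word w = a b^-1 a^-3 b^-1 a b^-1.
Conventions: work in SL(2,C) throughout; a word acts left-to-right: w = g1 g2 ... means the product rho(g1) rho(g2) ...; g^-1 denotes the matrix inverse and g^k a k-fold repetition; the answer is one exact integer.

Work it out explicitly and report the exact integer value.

-629573

rho(a) = [[-1, -1], [-3, -4]]
... * rho(b^-1) = [[-5, -27], [3, 16]]  ->  [[2, 11], [3, 17]]
... * rho(a^-1) = [[-4, 1], [3, -1]]  ->  [[25, -9], [39, -14]]
... * rho(a^-1) = [[-4, 1], [3, -1]]  ->  [[-127, 34], [-198, 53]]
... * rho(a^-1) = [[-4, 1], [3, -1]]  ->  [[610, -161], [951, -251]]
... * rho(b^-1) = [[-5, -27], [3, 16]]  ->  [[-3533, -19046], [-5508, -29693]]
... * rho(a) = [[-1, -1], [-3, -4]]  ->  [[60671, 79717], [94587, 124280]]
... * rho(b^-1) = [[-5, -27], [3, 16]]  ->  [[-64204, -362645], [-100095, -565369]]
tr = -64204 + -565369 = -629573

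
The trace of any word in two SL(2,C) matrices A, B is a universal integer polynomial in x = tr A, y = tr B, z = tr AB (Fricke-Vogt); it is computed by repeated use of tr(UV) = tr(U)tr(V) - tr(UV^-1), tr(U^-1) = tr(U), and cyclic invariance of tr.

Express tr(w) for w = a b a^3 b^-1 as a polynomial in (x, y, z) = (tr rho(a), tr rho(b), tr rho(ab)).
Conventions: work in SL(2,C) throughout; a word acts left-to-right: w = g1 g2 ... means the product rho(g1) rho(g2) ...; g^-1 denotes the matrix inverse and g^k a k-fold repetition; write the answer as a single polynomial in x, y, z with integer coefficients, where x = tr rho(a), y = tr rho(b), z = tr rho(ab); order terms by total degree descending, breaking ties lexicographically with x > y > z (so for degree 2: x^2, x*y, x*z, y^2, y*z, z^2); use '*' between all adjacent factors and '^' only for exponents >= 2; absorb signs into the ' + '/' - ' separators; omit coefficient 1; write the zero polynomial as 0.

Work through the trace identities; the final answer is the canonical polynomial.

x^3*y*z - x^2*y^2 - x^2*z^2 - x*y*z + x^2 + y^2 + z^2 - 2

trace(a b a) = trace(a) * trace(b a) - trace(b) = x*z - y
trace(a b a^2) = trace(a) * trace(a b a) - trace(a b) = x^2*z - x*y - z
and trace(a b a^3) = trace(a) * trace(a b a^2) - trace(a b a) = x^3*z - x^2*y - 2*x*z + y
next, trace(b a b a) = trace(b a) * trace(b a) - trace(1)   [split at repeated b] = z^2 - 2
and trace(b a b) = trace(b) * trace(a b) - trace(a) = y*z - x
next, trace(a b a b a) = trace(a) * trace(b a b a) - trace(b a b) = x*z^2 - y*z - x
and trace(a b a^3 b) = trace(a) * trace(a b a b a) - trace(a b a b) = x^2*z^2 - x*y*z - x^2 - z^2 + 2
next, trace(a b a^3 b^-1) = trace(a b a^3) * trace(b) - trace(a b a^3 b) = x^3*y*z - x^2*y^2 - x^2*z^2 - x*y*z + x^2 + y^2 + z^2 - 2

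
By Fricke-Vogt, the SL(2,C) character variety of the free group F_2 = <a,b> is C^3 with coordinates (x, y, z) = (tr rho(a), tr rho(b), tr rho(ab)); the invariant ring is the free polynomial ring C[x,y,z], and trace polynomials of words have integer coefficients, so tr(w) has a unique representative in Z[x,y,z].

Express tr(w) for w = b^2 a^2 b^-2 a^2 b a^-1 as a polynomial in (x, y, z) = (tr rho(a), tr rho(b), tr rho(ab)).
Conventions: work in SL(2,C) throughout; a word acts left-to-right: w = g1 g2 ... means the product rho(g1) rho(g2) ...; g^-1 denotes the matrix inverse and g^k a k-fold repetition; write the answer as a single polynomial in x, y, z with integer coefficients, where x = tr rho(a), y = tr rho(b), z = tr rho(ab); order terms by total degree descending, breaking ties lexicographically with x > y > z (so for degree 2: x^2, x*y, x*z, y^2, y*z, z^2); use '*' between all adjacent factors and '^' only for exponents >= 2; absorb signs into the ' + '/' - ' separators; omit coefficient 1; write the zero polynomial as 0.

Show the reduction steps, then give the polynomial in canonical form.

tr(b a b) = tr(b) * tr(a b) - tr(a)   [square of b] = y*z - x
tr(b^3 a) = tr(b) * tr(b a b) - tr(b a)   [square of b] = y^2*z - x*y - z
tr(b^2) = tr(b) * tr(b) - tr(1)   [square of b] = y^2 - 2
tr(b^3) = tr(b) * tr(b^2) - tr(b)   [square of b] = y^3 - 3*y
tr(a b^3 a) = tr(a) * tr(b^3 a) - tr(b^3)   [square of a] = x*y^2*z - x^2*y - y^3 - x*z + 3*y
and tr(a^2 b^3 a) = tr(a) * tr(a b^3 a) - tr(a b^3)   [square of a] = x^2*y^2*z - x^3*y - x*y^3 - x^2*z - y^2*z + 4*x*y + z
tr(a^2 b^3 a^2) = tr(a) * tr(a^2 b^3 a) - tr(a^2 b^3)   [square of a] = x^3*y^2*z - x^4*y - x^2*y^3 - x^3*z - 2*x*y^2*z + 5*x^2*y + y^3 + 2*x*z - 3*y
tr(a b a b) = tr(a b) * tr(a b) - tr(1)   [split at a repeated a] = z^2 - 2
tr(a b a) = tr(a) * tr(b a) - tr(b)   [square of a] = x*z - y
next, tr(b^2 a b a) = tr(b) * tr(a b a b) - tr(a b a)   [square of b] = y*z^2 - x*z - y
and tr(a b a^2 b^2) = tr(a) * tr(b^2 a b a) - tr(b^2 a b)   [square of a] = x*y*z^2 - x^2*z - y^2*z + z
tr(a b a^2 b) = tr(a) * tr(b a b a) - tr(b a b)   [square of a] = x*z^2 - y*z - x
next, tr(b a^2 b^3 a) = tr(b) * tr(a b a^2 b^2) - tr(a b a^2 b)   [square of b] = x*y^2*z^2 - x^2*y*z - y^3*z - x*z^2 + 2*y*z + x
tr(b^2 a^2) = tr(a) * tr(b^2 a) - tr(b^2)   [square of a] = x*y*z - x^2 - y^2 + 2
and tr(b a^2 b^3) = tr(b) * tr(b^2 a^2 b) - tr(b^2 a^2)   [square of b] = x*y^3*z - x^2*y^2 - y^4 - 2*x*y*z + x^2 + 4*y^2 - 2
and tr(a^2 b^3 a^2 b) = tr(a) * tr(b a^2 b^3 a) - tr(b a^2 b^3)   [square of a] = x^2*y^2*z^2 - x^3*y*z - 2*x*y^3*z + x^2*y^2 - x^2*z^2 + y^4 + 4*x*y*z - 4*y^2 + 2
next, tr(b^2 a^2 b^-1 a^2 b) = tr(a^2 b^3 a^2) * tr(b) - tr(a^2 b^3 a^2 b)   [inverse elimination on b] = x^3*y^3*z - x^4*y^2 - x^2*y^4 - x^2*y^2*z^2 + 4*x^2*y^2 + x^2*z^2 - 2*x*y*z + y^2 - 2
next, tr(b a b a^3) = tr(a) * tr(b a b a^2) - tr(b a b a)   [square of a] = x^2*z^2 - x*y*z - x^2 - z^2 + 2
next, tr(a^4 b a b) = tr(a) * tr(b a b a^3) - tr(b a b a^2)   [square of a] = x^3*z^2 - x^2*y*z - x^3 - 2*x*z^2 + y*z + 3*x
tr(a b a^2) = tr(a) * tr(b a^2) - tr(b a)   [square of a] = x^2*z - x*y - z
tr(a^3 b a) = tr(a) * tr(a b a^2) - tr(a b a)   [square of a] = x^3*z - x^2*y - 2*x*z + y
tr(a^4 b a) = tr(a) * tr(a^3 b a) - tr(a^3 b)   [square of a] = x^4*z - x^3*y - 3*x^2*z + 2*x*y + z
tr(a^2 b a b^2 a^2) = tr(b) * tr(a^4 b a b) - tr(a^4 b a)   [square of b] = x^3*y*z^2 - x^4*z - x^2*y^2*z - 2*x*y*z^2 + 3*x^2*z + y^2*z + x*y - z
tr(a b a b a b) = tr(b a b a) * tr(b a) - tr(a b)   [split at a repeated b] = z^3 - 3*z
tr(b a b a b^2 a) = tr(b) * tr(a b a b a b) - tr(a b a b a)   [square of b] = y*z^3 - x*z^2 - 2*y*z + x
tr(b a b a b^2) = tr(b) * tr(a b a b^2) - tr(a b a b)   [square of b] = y^2*z^2 - x*y*z - y^2 - z^2 + 2
tr(b a b^2 a^2 b a) = tr(a) * tr(b a b a b^2 a) - tr(b a b a b^2)   [square of a] = x*y*z^3 - x^2*z^2 - y^2*z^2 - x*y*z + x^2 + y^2 + z^2 - 2
next, tr(b^2 a b^2 a) = tr(b) * tr(a b^2 a b) - tr(a b^2 a)   [square of b] = y^2*z^2 - 2*x*y*z + x^2 - 2
and tr(b^2 a b^2) = tr(b) * tr(b a b^2) - tr(b a b)   [square of b] = y^3*z - x*y^2 - 2*y*z + x
tr(b a b^2 a^2 b) = tr(a) * tr(b^2 a b^2 a) - tr(b^2 a b^2)   [square of a] = x*y^2*z^2 - 2*x^2*y*z - y^3*z + x^3 + x*y^2 + 2*y*z - 3*x
and tr(a^2 b a b^2 a^2 b) = tr(a) * tr(b a b^2 a^2 b a) - tr(b a b^2 a^2 b)   [square of a] = x^2*y*z^3 - x^3*z^2 - 2*x*y^2*z^2 + x^2*y*z + y^3*z + x*z^2 - 2*y*z + x
next, tr(b^2 a^2 b^-1 a^2 b a) = tr(a^2 b a b^2 a^2) * tr(b) - tr(a^2 b a b^2 a^2 b)   [inverse elimination on b] = x^3*y^2*z^2 - x^4*y*z - x^2*y^3*z - x^2*y*z^3 + x^3*z^2 + 2*x^2*y*z + x*y^2 - x*z^2 + y*z - x
and tr(b^-1 a^2 b a^-1 b^2 a^2) = tr(b^2 a^2 b^-1 a^2 b) * tr(a) - tr(b^2 a^2 b^-1 a^2 b a)   [inverse elimination on a] = x^4*y^3*z - x^5*y^2 - x^3*y^4 - 2*x^3*y^2*z^2 + x^4*y*z + x^2*y^3*z + x^2*y*z^3 + 4*x^3*y^2 - 4*x^2*y*z + x*z^2 - y*z - x
next, tr(a^2 b a^-1 b^2 a^2) = tr(b^2 a^4 b) * tr(a) - tr(b^2 a^4 b a)   [inverse elimination on a] = x^4*y^2*z - x^5*y - x^3*y^3 - x^3*y*z^2 - x^2*y^2*z + 5*x^3*y + x*y^3 + 2*x*y*z^2 - x^2*z - y^2*z - 4*x*y + z
and tr(b^2 a^2 b^-2 a^2 b a^-1) = tr(b^-1 a^2 b a^-1 b^2 a^2) * tr(b) - tr(b^-1 a^2 b a^-1 b^2 a^2 b)   [inverse elimination on b] = x^4*y^4*z - x^5*y^3 - x^3*y^5 - 2*x^3*y^3*z^2 + x^2*y^4*z + x^2*y^2*z^3 + x^5*y + 5*x^3*y^3 + x^3*y*z^2 - 3*x^2*y^2*z - 5*x^3*y - x*y^3 - x*y*z^2 + x^2*z + 3*x*y - z

x^4*y^4*z - x^5*y^3 - x^3*y^5 - 2*x^3*y^3*z^2 + x^2*y^4*z + x^2*y^2*z^3 + x^5*y + 5*x^3*y^3 + x^3*y*z^2 - 3*x^2*y^2*z - 5*x^3*y - x*y^3 - x*y*z^2 + x^2*z + 3*x*y - z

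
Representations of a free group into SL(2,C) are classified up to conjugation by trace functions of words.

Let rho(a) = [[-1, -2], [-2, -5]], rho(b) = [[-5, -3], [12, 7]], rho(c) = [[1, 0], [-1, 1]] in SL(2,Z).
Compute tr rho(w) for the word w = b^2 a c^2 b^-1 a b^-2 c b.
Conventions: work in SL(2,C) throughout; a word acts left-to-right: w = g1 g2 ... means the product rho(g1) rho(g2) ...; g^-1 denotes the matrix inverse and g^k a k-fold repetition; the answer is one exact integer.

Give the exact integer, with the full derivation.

57294

rho(b) = [[-5, -3], [12, 7]]
... * rho(b) = [[-5, -3], [12, 7]]  ->  [[-11, -6], [24, 13]]
... * rho(a) = [[-1, -2], [-2, -5]]  ->  [[23, 52], [-50, -113]]
... * rho(c) = [[1, 0], [-1, 1]]  ->  [[-29, 52], [63, -113]]
... * rho(c) = [[1, 0], [-1, 1]]  ->  [[-81, 52], [176, -113]]
... * rho(b^-1) = [[7, 3], [-12, -5]]  ->  [[-1191, -503], [2588, 1093]]
... * rho(a) = [[-1, -2], [-2, -5]]  ->  [[2197, 4897], [-4774, -10641]]
... * rho(b^-1) = [[7, 3], [-12, -5]]  ->  [[-43385, -17894], [94274, 38883]]
... * rho(b^-1) = [[7, 3], [-12, -5]]  ->  [[-88967, -40685], [193322, 88407]]
... * rho(c) = [[1, 0], [-1, 1]]  ->  [[-48282, -40685], [104915, 88407]]
... * rho(b) = [[-5, -3], [12, 7]]  ->  [[-246810, -139949], [536309, 304104]]
tr = -246810 + 304104 = 57294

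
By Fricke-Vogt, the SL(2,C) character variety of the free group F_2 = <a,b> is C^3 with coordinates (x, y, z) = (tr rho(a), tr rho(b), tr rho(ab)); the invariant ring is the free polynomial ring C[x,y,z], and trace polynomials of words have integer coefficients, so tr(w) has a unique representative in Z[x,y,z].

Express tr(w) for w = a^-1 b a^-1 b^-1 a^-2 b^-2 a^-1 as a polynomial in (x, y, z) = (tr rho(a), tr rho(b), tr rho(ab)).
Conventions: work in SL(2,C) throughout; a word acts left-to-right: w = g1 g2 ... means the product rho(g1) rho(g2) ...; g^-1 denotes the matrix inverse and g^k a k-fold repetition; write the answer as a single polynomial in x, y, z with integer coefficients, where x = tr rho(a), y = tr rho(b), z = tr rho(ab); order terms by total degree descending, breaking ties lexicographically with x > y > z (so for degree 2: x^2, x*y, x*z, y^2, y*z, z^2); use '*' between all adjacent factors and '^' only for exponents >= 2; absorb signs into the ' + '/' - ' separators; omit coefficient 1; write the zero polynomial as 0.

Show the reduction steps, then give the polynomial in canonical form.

x^3*y^2*z^2 - x^4*y*z - 2*x^2*y^3*z - x^2*y*z^3 + x^3*y^2 + x^3*z^2 + x*y^4 + x*y^2*z^2 + 3*x^2*y*z - x^3 - 4*x*y^2 - 2*x*z^2 + y*z + 3*x

trace(b^-1) = trace(b) = y
apply: trace(b^-1 a) = trace(a) * trace(b) - trace(a b) = x*y - z
apply: trace(b^-1 a^-1) = trace(b^-1) * trace(a) - trace(b^-1 a) = z
trace(a^-1 b^-2) = trace(b^-1 a^-1) * trace(b) - trace(b^-1 a^-1 b) = y*z - x
trace(b^-2) = trace(b^-1) * trace(b) - trace(1) = y^2 - 2
apply: trace(a^-1 b^-2 a^-1) = trace(a^-1 b^-2) * trace(a) - trace(a^-1 b^-2 a) = x*y*z - x^2 - y^2 + 2
trace(a^-2 b^-2 a^-1) = trace(a^-1 b^-2 a^-1) * trace(a) - trace(a^-1 b^-2) = x^2*y*z - x^3 - x*y^2 - y*z + 3*x
apply: trace(a^-1 b a^-1) = trace(a^-1 b) * trace(a) - trace(a^-1 b a) = x^2*y - x*z - y
trace(b a^-1 b) = trace(b^2) * trace(a) - trace(b^2 a) = x*y^2 - y*z - x
trace(b a b a) = trace(a b) * trace(a b) - trace(1)   [split at repeated a] = z^2 - 2
trace(b a^-1 b a) = trace(b a b) * trace(a) - trace(b a b a) = x*y*z - x^2 - z^2 + 2
trace(a^-1 b a^-1 b) = trace(b a^-1 b) * trace(a) - trace(b a^-1 b a) = x^2*y^2 - 2*x*y*z + z^2 - 2
use: trace(b^-1 a^-1 b a^-1) = trace(a^-1 b a^-1) * trace(b) - trace(a^-1 b a^-1 b) = x*y*z - y^2 - z^2 + 2
trace(a^-1 b^-2 a^-1 b) = trace(b^-1 a^-1 b a^-1) * trace(b) - trace(b^-1 a^-1 b a^-1 b) = x*y^2*z - x^2*y - y^3 - y*z^2 + x*z + 3*y
trace(a b a) = trace(a) * trace(b a) - trace(b) = x*z - y
trace(a b a b a) = trace(a) * trace(b a b a) - trace(b a b) = x*z^2 - y*z - x
trace(a b a b a b) = trace(a b) * trace(a b a b) - trace(a^-1 b^-1)   [split at repeated a] = z^3 - 3*z
apply: trace(b^-1 a b a b a) = trace(a b a b a) * trace(b) - trace(a b a b a b) = x*y*z^2 - y^2*z - z^3 - x*y + 3*z
trace(b a b a^-1 b^-1 a) = trace(b^-1 a b a b) * trace(a) - trace(b^-1 a b a b a) = -x*y*z^2 + x^2*z + y^2*z + z^3 - 3*z
trace(b^-1 a^-1 b a b a^-1) = trace(b a b a^-1 b^-1) * trace(a) - trace(b a b a^-1 b^-1 a) = x*y*z^2 - x^2*z - y^2*z - z^3 + x*y + 3*z
trace(a^-1 b a b a^-1) = trace(a^-1 b a b) * trace(a) - trace(a^-1 b a b a) = x^2*y*z - x^3 - x*z^2 - y*z + 3*x
apply: trace(b^-2 a^-1 b a b a^-1) = trace(b^-1 a^-1 b a b a^-1) * trace(b) - trace(b^-1 a^-1 b a b a^-1 b) = x*y^2*z^2 - 2*x^2*y*z - y^3*z - y*z^3 + x^3 + x*y^2 + x*z^2 + 4*y*z - 3*x
apply: trace(b^-1 a^-1 b a) = trace(b a b^-1) * trace(a) - trace(b a b^-1 a) = -x*y*z + x^2 + y^2 + z^2 - 2
use: trace(a^-2 b^-2 a^-1 b a b) = trace(b^-2 a^-1 b a b a^-1) * trace(a) - trace(b^-2 a^-1 b a b) = x^2*y^2*z^2 - 2*x^3*y*z - x*y^3*z - x*y*z^3 + x^4 + x^2*y^2 + x^2*z^2 + 5*x*y*z - 4*x^2 - y^2 - z^2 + 2
apply: trace(b^-1 a^-2 b^-2 a^-1 b a) = trace(a^-2 b^-2 a^-1 b a) * trace(b) - trace(a^-2 b^-2 a^-1 b a b) = -x^2*y^2*z^2 + 2*x^3*y*z + 2*x*y^3*z + x*y*z^3 - x^4 - 2*x^2*y^2 - x^2*z^2 - y^4 - y^2*z^2 - 4*x*y*z + 4*x^2 + 4*y^2 + z^2 - 2
trace(b a^-1 b^-1 a^-2 b^-2 a^-1) = trace(b^-1 a^-2 b^-2 a^-1 b) * trace(a) - trace(b^-1 a^-2 b^-2 a^-1 b a) = x^2*y^2*z^2 - x^3*y*z - 2*x*y^3*z - x*y*z^3 + x^2*y^2 + x^2*z^2 + y^4 + y^2*z^2 + 3*x*y*z - x^2 - 4*y^2 - z^2 + 2
trace(a^-1 b a^-1 b^-1 a^-2 b^-2 a^-1) = trace(b a^-1 b^-1 a^-2 b^-2 a^-1) * trace(a) - trace(b a^-1 b^-1 a^-2 b^-2) = x^3*y^2*z^2 - x^4*y*z - 2*x^2*y^3*z - x^2*y*z^3 + x^3*y^2 + x^3*z^2 + x*y^4 + x*y^2*z^2 + 3*x^2*y*z - x^3 - 4*x*y^2 - 2*x*z^2 + y*z + 3*x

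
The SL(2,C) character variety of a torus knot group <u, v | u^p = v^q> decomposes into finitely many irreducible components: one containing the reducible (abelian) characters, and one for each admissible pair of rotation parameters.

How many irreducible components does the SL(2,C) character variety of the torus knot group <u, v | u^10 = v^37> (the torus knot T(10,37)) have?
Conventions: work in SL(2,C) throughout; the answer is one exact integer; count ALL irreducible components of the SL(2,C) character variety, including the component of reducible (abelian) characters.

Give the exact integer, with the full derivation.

163

For T(10,37): irreducibility forces the central element u^10 = v^37 to one of +I, -I.
On an irreducible component, tr(u) is locked at 2*cos(pi*alpha/10) for some alpha in 1..9, and tr(v) at 2*cos(pi*beta/37) for some beta in 1..36.
u^10 = (-1)^alpha I and v^37 = (-1)^beta I must agree, so alpha and beta have equal parity.
count pairs: odd alpha (5 choices) x odd beta (18), plus even alpha (4) x even beta (18): 5*18 + 4*18 = 162.
components with irreducible characters: 162; plus the single component of reducible (abelian) characters: total 163.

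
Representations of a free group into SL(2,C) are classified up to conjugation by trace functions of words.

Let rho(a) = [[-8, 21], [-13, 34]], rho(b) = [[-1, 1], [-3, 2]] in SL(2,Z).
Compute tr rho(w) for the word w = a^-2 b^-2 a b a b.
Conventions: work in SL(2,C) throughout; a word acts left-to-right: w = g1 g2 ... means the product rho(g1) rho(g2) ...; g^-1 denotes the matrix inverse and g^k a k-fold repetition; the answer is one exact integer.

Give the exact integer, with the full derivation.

675

rho(a^-1) = [[34, -21], [13, -8]]
... * rho(a^-1) = [[34, -21], [13, -8]]  ->  [[883, -546], [338, -209]]
... * rho(b^-1) = [[2, -1], [3, -1]]  ->  [[128, -337], [49, -129]]
... * rho(b^-1) = [[2, -1], [3, -1]]  ->  [[-755, 209], [-289, 80]]
... * rho(a) = [[-8, 21], [-13, 34]]  ->  [[3323, -8749], [1272, -3349]]
... * rho(b) = [[-1, 1], [-3, 2]]  ->  [[22924, -14175], [8775, -5426]]
... * rho(a) = [[-8, 21], [-13, 34]]  ->  [[883, -546], [338, -209]]
... * rho(b) = [[-1, 1], [-3, 2]]  ->  [[755, -209], [289, -80]]
tr = 755 + -80 = 675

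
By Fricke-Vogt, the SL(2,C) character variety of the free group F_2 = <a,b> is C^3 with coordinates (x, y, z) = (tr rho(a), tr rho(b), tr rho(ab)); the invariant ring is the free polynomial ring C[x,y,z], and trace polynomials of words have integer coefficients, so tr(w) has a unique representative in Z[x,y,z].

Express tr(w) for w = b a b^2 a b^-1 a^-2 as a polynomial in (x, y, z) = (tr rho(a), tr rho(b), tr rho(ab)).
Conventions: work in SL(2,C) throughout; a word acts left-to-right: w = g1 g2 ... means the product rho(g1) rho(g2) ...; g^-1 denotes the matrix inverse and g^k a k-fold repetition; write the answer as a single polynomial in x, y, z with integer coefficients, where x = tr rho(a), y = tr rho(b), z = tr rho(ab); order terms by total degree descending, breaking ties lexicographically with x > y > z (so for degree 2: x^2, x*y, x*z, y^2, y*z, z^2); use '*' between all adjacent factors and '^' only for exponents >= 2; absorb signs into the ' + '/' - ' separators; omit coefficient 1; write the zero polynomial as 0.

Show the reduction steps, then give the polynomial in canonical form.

so trace(b^2 a) = trace(b)*trace(a b) - trace(a)   [square of b] = y*z - x
trace(b^2) = trace(b)*trace(b) - trace(1)   [square of b] = y^2 - 2
so trace(a b^2 a) = trace(a)*trace(b^2 a) - trace(b^2)   [square of a] = x*y*z - x^2 - y^2 + 2
reduce: trace(b a b a) = trace(b a)*trace(b a) - trace(1)   [split at a repeated b] = z^2 - 2
so trace(a^2 b a b) = trace(a)*trace(b a b a) - trace(b a b)   [square of a] = x*z^2 - y*z - x
trace(b a^2) = trace(a)*trace(b a) - trace(b)   [square of a] = x*z - y
reduce: trace(a^2 b a) = trace(a)*trace(b a^2) - trace(b a)   [square of a] = x^2*z - x*y - z
trace(a b a b^2 a) = trace(b)*trace(a^2 b a b) - trace(a^2 b a)   [square of b] = x*y*z^2 - x^2*z - y^2*z + z
reduce: trace(a b a b a b) = trace(b a)*trace(b a b a) - trace(b^-1 a^-1)   [split at a repeated b] = z^3 - 3*z
trace(a b a b^2 a b) = trace(b)*trace(a b a b a b) - trace(a b a b a)   [square of b] = y*z^3 - x*z^2 - 2*y*z + x
so trace(b a b^2 a b^-1 a) = trace(a b a b^2 a)*trace(b) - trace(a b a b^2 a b)   [inverse elimination on b] = x*y^2*z^2 - x^2*y*z - y^3*z - y*z^3 + x*z^2 + 3*y*z - x
trace(b a b^2 a b^-1 a^-1) = trace(b a b^2 a b^-1)*trace(a) - trace(b a b^2 a b^-1 a)   [inverse elimination on a] = -x*y^2*z^2 + 2*x^2*y*z + y^3*z + y*z^3 - x^3 - x*y^2 - x*z^2 - 3*y*z + 3*x
trace(b a b^2 a b^-1 a^-2) = trace(b a b^2 a b^-1 a^-1)*trace(a) - trace(b a b^2 a b^-1)   [inverse elimination on a] = -x^2*y^2*z^2 + 2*x^3*y*z + x*y^3*z + x*y*z^3 - x^4 - x^2*y^2 - x^2*z^2 - 4*x*y*z + 4*x^2 + y^2 - 2

-x^2*y^2*z^2 + 2*x^3*y*z + x*y^3*z + x*y*z^3 - x^4 - x^2*y^2 - x^2*z^2 - 4*x*y*z + 4*x^2 + y^2 - 2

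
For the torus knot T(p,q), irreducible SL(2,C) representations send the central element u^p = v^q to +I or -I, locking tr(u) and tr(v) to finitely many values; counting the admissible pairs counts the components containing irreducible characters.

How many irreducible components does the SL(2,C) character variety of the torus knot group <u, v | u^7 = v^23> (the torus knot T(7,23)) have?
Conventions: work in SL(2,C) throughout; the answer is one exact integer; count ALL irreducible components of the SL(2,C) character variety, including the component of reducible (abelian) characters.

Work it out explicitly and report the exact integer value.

67

In the torus knot group T(7,23), u^7 = v^23 is central, so an irreducible representation sends it to +I or -I (Schur).
On an irreducible component, tr(u) is locked at 2*cos(pi*alpha/7) for some alpha in 1..6, and tr(v) at 2*cos(pi*beta/23) for some beta in 1..22.
The two central values (-1)^alpha I and (-1)^beta I must be the same matrix, so alpha and beta share a parity.
Enumerate parity-matched pairs: 3*11 odd-odd plus 3*11 even-even gives 66.
components with irreducible characters: 66; plus the single component of reducible (abelian) characters: total 67.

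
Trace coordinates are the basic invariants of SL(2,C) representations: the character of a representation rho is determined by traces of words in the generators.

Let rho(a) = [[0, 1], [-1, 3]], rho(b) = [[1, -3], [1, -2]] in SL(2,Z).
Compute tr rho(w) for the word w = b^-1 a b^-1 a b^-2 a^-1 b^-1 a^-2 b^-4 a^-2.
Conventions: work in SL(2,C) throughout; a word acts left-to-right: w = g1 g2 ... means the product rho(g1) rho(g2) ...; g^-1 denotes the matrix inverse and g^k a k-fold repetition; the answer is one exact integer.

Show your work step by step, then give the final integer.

-90

rho(b^-1) = [[-2, 3], [-1, 1]]
... * rho(a) = [[0, 1], [-1, 3]]  ->  [[-3, 7], [-1, 2]]
... * rho(b^-1) = [[-2, 3], [-1, 1]]  ->  [[-1, -2], [0, -1]]
... * rho(a) = [[0, 1], [-1, 3]]  ->  [[2, -7], [1, -3]]
... * rho(b^-1) = [[-2, 3], [-1, 1]]  ->  [[3, -1], [1, 0]]
... * rho(b^-1) = [[-2, 3], [-1, 1]]  ->  [[-5, 8], [-2, 3]]
... * rho(a^-1) = [[3, -1], [1, 0]]  ->  [[-7, 5], [-3, 2]]
... * rho(b^-1) = [[-2, 3], [-1, 1]]  ->  [[9, -16], [4, -7]]
... * rho(a^-1) = [[3, -1], [1, 0]]  ->  [[11, -9], [5, -4]]
... * rho(a^-1) = [[3, -1], [1, 0]]  ->  [[24, -11], [11, -5]]
... * rho(b^-1) = [[-2, 3], [-1, 1]]  ->  [[-37, 61], [-17, 28]]
... * rho(b^-1) = [[-2, 3], [-1, 1]]  ->  [[13, -50], [6, -23]]
... * rho(b^-1) = [[-2, 3], [-1, 1]]  ->  [[24, -11], [11, -5]]
... * rho(b^-1) = [[-2, 3], [-1, 1]]  ->  [[-37, 61], [-17, 28]]
... * rho(a^-1) = [[3, -1], [1, 0]]  ->  [[-50, 37], [-23, 17]]
... * rho(a^-1) = [[3, -1], [1, 0]]  ->  [[-113, 50], [-52, 23]]
tr = -113 + 23 = -90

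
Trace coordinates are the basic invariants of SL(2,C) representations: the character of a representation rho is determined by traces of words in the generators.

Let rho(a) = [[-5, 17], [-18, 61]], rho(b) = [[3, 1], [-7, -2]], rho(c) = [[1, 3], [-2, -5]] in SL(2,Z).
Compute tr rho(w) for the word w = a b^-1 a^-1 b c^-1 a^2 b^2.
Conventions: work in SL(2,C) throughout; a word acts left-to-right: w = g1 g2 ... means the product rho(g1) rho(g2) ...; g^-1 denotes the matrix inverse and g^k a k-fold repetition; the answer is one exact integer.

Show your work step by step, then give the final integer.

11375103636

rho(a) = [[-5, 17], [-18, 61]]
... * rho(b^-1) = [[-2, -1], [7, 3]]  ->  [[129, 56], [463, 201]]
... * rho(a^-1) = [[61, -17], [18, -5]]  ->  [[8877, -2473], [31861, -8876]]
... * rho(b) = [[3, 1], [-7, -2]]  ->  [[43942, 13823], [157715, 49613]]
... * rho(c^-1) = [[-5, -3], [2, 1]]  ->  [[-192064, -118003], [-689349, -423532]]
... * rho(a) = [[-5, 17], [-18, 61]]  ->  [[3084374, -10463271], [11070321, -37554385]]
... * rho(a) = [[-5, 17], [-18, 61]]  ->  [[172917008, -585825173], [620627325, -2102622028]]
... * rho(b) = [[3, 1], [-7, -2]]  ->  [[4619527235, 1344567354], [16580236171, 4825871381]]
... * rho(b) = [[3, 1], [-7, -2]]  ->  [[4446610227, 1930392527], [15959608846, 6928493409]]
tr = 4446610227 + 6928493409 = 11375103636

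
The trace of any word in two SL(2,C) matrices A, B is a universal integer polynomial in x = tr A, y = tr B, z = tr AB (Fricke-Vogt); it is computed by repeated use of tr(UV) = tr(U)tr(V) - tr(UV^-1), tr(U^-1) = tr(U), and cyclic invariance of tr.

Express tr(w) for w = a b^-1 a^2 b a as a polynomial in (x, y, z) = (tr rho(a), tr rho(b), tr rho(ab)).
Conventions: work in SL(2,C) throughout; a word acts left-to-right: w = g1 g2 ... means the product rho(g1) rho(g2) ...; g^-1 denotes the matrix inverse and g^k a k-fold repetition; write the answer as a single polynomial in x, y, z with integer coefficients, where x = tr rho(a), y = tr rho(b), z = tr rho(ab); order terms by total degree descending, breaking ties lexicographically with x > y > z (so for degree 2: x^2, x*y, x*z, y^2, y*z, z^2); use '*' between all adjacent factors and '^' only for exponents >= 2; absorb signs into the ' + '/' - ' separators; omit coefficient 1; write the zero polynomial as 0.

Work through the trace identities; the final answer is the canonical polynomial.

x^3*y*z - x^2*y^2 - x^2*z^2 + 2

trace(b a^2) = trace(a) * trace(b a) - trace(b)   [square of a] = x*z - y
trace(a^2 b a) = trace(a) * trace(b a^2) - trace(b a)   [square of a] = x^2*z - x*y - z
trace(a^2 b a^2) = trace(a) * trace(a^2 b a) - trace(a^2 b)   [square of a] = x^3*z - x^2*y - 2*x*z + y
trace(b a b a) = trace(a b) * trace(a b) - trace(1)   [split at a repeated a] = z^2 - 2
trace(b a b) = trace(b) * trace(a b) - trace(a)   [square of b] = y*z - x
trace(b a^2 b a) = trace(a) * trace(b a b a) - trace(b a b)   [square of a] = x*z^2 - y*z - x
trace(a^2) = trace(a) * trace(a) - trace(1)   [square of a] = x^2 - 2
trace(b a^2 b) = trace(b) * trace(a^2 b) - trace(a^2)   [square of b] = x*y*z - x^2 - y^2 + 2
trace(a^2 b a^2 b) = trace(a) * trace(b a^2 b a) - trace(b a^2 b)   [square of a] = x^2*z^2 - 2*x*y*z + y^2 - 2
trace(a b^-1 a^2 b a) = trace(a^2 b a^2) * trace(b) - trace(a^2 b a^2 b)   [inverse elimination on b] = x^3*y*z - x^2*y^2 - x^2*z^2 + 2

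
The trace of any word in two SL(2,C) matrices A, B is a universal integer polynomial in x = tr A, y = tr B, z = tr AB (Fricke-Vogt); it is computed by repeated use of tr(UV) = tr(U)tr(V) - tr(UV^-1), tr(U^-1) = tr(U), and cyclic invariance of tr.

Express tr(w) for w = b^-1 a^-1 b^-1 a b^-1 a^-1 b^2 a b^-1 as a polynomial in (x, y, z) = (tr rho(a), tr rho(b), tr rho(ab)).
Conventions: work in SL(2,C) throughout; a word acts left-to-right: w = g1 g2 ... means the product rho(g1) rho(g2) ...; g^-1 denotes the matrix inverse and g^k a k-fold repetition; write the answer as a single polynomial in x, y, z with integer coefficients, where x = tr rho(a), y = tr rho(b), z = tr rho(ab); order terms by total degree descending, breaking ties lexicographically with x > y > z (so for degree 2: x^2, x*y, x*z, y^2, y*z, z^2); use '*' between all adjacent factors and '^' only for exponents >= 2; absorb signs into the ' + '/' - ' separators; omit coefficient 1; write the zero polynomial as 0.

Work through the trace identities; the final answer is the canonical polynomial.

-x^2*y^4*z^2 + 2*x^3*y^3*z + x*y^5*z + 2*x*y^3*z^3 - x^4*y^2 - x^2*y^4 - 2*x^2*y^2*z^2 - y^4*z^2 - y^2*z^4 - 5*x*y^3*z + 5*x^2*y^2 + y^4 + 5*y^2*z^2 + x*y*z - x^2 - 4*y^2 - z^2 + 2

apply: trace(b a b) = trace(b) trace(a b) - trace(a)  (reduce the b square) = y*z - x
trace(b a b a) = trace(a b) trace(a b) - trace(1)  (split on a) = z^2 - 2
trace(a^-1 b a b) = trace(b a b) trace(a) - trace(b a b a)  (eliminate a^-1) = x*y*z - x^2 - z^2 + 2
apply: trace(b^-1 a^-1 b a) = trace(a^-1 b a) trace(b) - trace(a^-1 b a b)  (eliminate b^-1) = -x*y*z + x^2 + y^2 + z^2 - 2
trace(b a b^-2 a^-1) = trace(b^-1 a^-1 b a) trace(b) - trace(b^-1 a^-1 b a b)  (eliminate b^-1) = -x*y^2*z + x^2*y + y^3 + y*z^2 - 3*y
trace(b^2) = trace(b) trace(b) - trace(1)  (reduce the b square) = y^2 - 2
trace(a b^2 a) = trace(a) trace(b^2 a) - trace(b^2)  (reduce the a square) = x*y*z - x^2 - y^2 + 2
trace(a b a) = trace(a) trace(b a) - trace(b)  (reduce the a square) = x*z - y
trace(a b^2 a b) = trace(b) trace(a b a b) - trace(a b a)  (reduce the b square) = y*z^2 - x*z - y
trace(b^2 a b^-1 a) = trace(a b^2 a) trace(b) - trace(a b^2 a b)  (eliminate b^-1) = x*y^2*z - x^2*y - y^3 - y*z^2 + x*z + 3*y
trace(a^-1 b^2 a b^-1) = trace(b^2 a b^-1) trace(a) - trace(b^2 a b^-1 a)  (eliminate a^-1) = -x*y^2*z + x^2*y + y^3 + y*z^2 - 3*y
use: trace(b^2 a^2 b) = trace(b) trace(a^2 b^2) - trace(a^2 b)  (reduce the b square) = x*y^2*z - x^2*y - y^3 - x*z + 3*y
apply: trace(a^2 b a b) = trace(a) trace(b a b a) - trace(b a b)  (reduce the a square) = x*z^2 - y*z - x
trace(a^2 b a) = trace(a) trace(b a^2) - trace(b a)  (reduce the a square) = x^2*z - x*y - z
trace(b^2 a^2 b a) = trace(b) trace(a^2 b a b) - trace(a^2 b a)  (reduce the b square) = x*y*z^2 - x^2*z - y^2*z + z
use: trace(a b a^-1 b^2 a) = trace(b^2 a^2 b) trace(a) - trace(b^2 a^2 b a)  (eliminate a^-1) = x^2*y^2*z - x^3*y - x*y^3 - x*y*z^2 + y^2*z + 3*x*y - z
use: trace(b^2 a^2 b a b) = trace(b) trace(b a^2 b a b) - trace(b a^2 b a)  (reduce the b square) = x*y^2*z^2 - x^2*y*z - y^3*z - x*z^2 + 2*y*z + x
trace(a b a b a b) = trace(a b a b) trace(a b) - trace(b a)  (split on a) = z^3 - 3*z
use: trace(b a b a b^2 a) = trace(b) trace(a b a b a b) - trace(a b a b a)  (reduce the b square) = y*z^3 - x*z^2 - 2*y*z + x
trace(b a b a b^2) = trace(b) trace(b a b a b) - trace(b a b a)  (reduce the b square) = y^2*z^2 - x*y*z - y^2 - z^2 + 2
apply: trace(b^2 a^2 b a b a) = trace(a) trace(b a b a b^2 a) - trace(b a b a b^2)  (reduce the a square) = x*y*z^3 - x^2*z^2 - y^2*z^2 - x*y*z + x^2 + y^2 + z^2 - 2
trace(a b a b a^-1 b^2 a) = trace(b^2 a^2 b a b) trace(a) - trace(b^2 a^2 b a b a)  (eliminate a^-1) = x^2*y^2*z^2 - x^3*y*z - x*y^3*z - x*y*z^3 + y^2*z^2 + 3*x*y*z - y^2 - z^2 + 2
trace(b^2 a b a b a b) = trace(b) trace(a b a b a b^2) - trace(a b a b a b)  (reduce the b square) = y^2*z^3 - x*y*z^2 - 2*y^2*z - z^3 + x*y + 3*z
apply: trace(a b a b a b a b) = trace(b a) trace(b a b a b a) - trace(b^-1 a^-1 b^-1 a^-1)  (split on b) = z^4 - 4*z^2 + 2
use: trace(a b a b a b a) = trace(a) trace(b a b a b a) - trace(b a b a b)  (reduce the a square) = x*z^3 - y*z^2 - 2*x*z + y
trace(b^2 a b a b a b a) = trace(b) trace(a b a b a b a b) - trace(a b a b a b a)  (reduce the b square) = y*z^4 - x*z^3 - 3*y*z^2 + 2*x*z + y
use: trace(a b a b a^-1 b^2 a b) = trace(b^2 a b a b a b) trace(a) - trace(b^2 a b a b a b a)  (eliminate a^-1) = x*y^2*z^3 - x^2*y*z^2 - y*z^4 - 2*x*y^2*z + x^2*y + 3*y*z^2 + x*z - y
apply: trace(b a b a^-1 b^2 a b^-1 a) = trace(a b a b a^-1 b^2 a) trace(b) - trace(a b a b a^-1 b^2 a b)  (eliminate b^-1) = x^2*y^3*z^2 - x^3*y^2*z - x*y^4*z - 2*x*y^2*z^3 + x^2*y*z^2 + y^3*z^2 + y*z^4 + 5*x*y^2*z - x^2*y - y^3 - 4*y*z^2 - x*z + 3*y
trace(a^-1 b a b a^-1 b^2 a b^-1) = trace(b a b a^-1 b^2 a b^-1) trace(a) - trace(b a b a^-1 b^2 a b^-1 a)  (eliminate a^-1) = -x^2*y^3*z^2 + 2*x^3*y^2*z + x*y^4*z + 2*x*y^2*z^3 - x^4*y - x^2*y^3 - 2*x^2*y*z^2 - y^3*z^2 - y*z^4 - 4*x*y^2*z + 4*x^2*y + y^3 + 4*y*z^2 - 3*y
apply: trace(b a b^2) = trace(b) trace(b a b) - trace(b a)  (reduce the b square) = y^2*z - x*y - z
use: trace(b^3 a b) = trace(b) trace(b a b^2) - trace(b a b)  (reduce the b square) = y^3*z - x*y^2 - 2*y*z + x
use: trace(b a b a^-1 b^2) = trace(b^3 a b) trace(a) - trace(b^3 a b a)  (eliminate a^-1) = x*y^3*z - x^2*y^2 - y^2*z^2 - x*y*z + x^2 + y^2 + z^2 - 2
trace(a b a^-1 b^2 a b^-2 a^-1 b) = trace(a^-1 b a b a^-1 b^2 a b^-1) trace(b) - trace(a^-1 b a b a^-1 b^2 a)  (eliminate b^-1) = -x^2*y^4*z^2 + 2*x^3*y^3*z + x*y^5*z + 2*x*y^3*z^3 - x^4*y^2 - x^2*y^4 - 2*x^2*y^2*z^2 - y^4*z^2 - y^2*z^4 - 5*x*y^3*z + 5*x^2*y^2 + y^4 + 5*y^2*z^2 + x*y*z - x^2 - 4*y^2 - z^2 + 2
trace(a^-1 b^2 a b^-2 a^-1 b^-1 a b) = trace(a b a^-1 b^2 a b^-2 a^-1) trace(b) - trace(a b a^-1 b^2 a b^-2 a^-1 b)  (eliminate b^-1) = x^2*y^4*z^2 - 2*x^3*y^3*z - x*y^5*z - 2*x*y^3*z^3 + x^4*y^2 + x^2*y^4 + 2*x^2*y^2*z^2 + y^4*z^2 + y^2*z^4 + 4*x*y^3*z - 4*x^2*y^2 - 4*y^2*z^2 - x*y*z + x^2 + y^2 + z^2 - 2
apply: trace(b^-1 a^-1 b^-1 a b^-1 a^-1 b^2 a b^-1) = trace(a^-1 b^2 a b^-2 a^-1 b^-1 a) trace(b) - trace(a^-1 b^2 a b^-2 a^-1 b^-1 a b)  (eliminate b^-1) = -x^2*y^4*z^2 + 2*x^3*y^3*z + x*y^5*z + 2*x*y^3*z^3 - x^4*y^2 - x^2*y^4 - 2*x^2*y^2*z^2 - y^4*z^2 - y^2*z^4 - 5*x*y^3*z + 5*x^2*y^2 + y^4 + 5*y^2*z^2 + x*y*z - x^2 - 4*y^2 - z^2 + 2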